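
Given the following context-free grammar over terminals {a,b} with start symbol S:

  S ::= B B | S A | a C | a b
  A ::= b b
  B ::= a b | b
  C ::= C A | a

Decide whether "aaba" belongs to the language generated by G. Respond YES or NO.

Convert to CNF:
  S -> B B | S A | T1 C | T1 T0
  A -> T0 T0
  B -> T1 T0 | b
  C -> C A | a
  T0 -> b
  T1 -> a

CYK fill:
  cell(0,0) a: {C,T1}  orig:{C}
  cell(1,1) a: {C,T1}  orig:{C}
  cell(2,2) b: {B,T0}  orig:{B}
  cell(3,3) a: {C,T1}  orig:{C}
  cell(0,1) aa: {S}
  cell(1,2) ab: {B,S}
  cell(2,3) ba: ∅
  cell(0,2) aab: ∅
  cell(1,3) aba: ∅
  cell(0,3) aaba: ∅

S ∉ T[0,3] ⇒ NO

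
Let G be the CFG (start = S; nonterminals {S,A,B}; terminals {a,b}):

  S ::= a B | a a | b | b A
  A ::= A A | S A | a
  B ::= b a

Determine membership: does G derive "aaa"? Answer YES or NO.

CNF form of G:
  S -> T0 A | T1 B | T1 T1 | b
  A -> A A | S A | a
  B -> T0 T1
  T0 -> b
  T1 -> a

Fill CYK table bottom-up:
  T[0,0] 'a' = {A,T1}  orig:{A}
  T[1,1] 'a' = {A,T1}  orig:{A}
  T[2,2] 'a' = {A,T1}  orig:{A}
  T[0,1] 'aa' = {A,S}
  T[1,2] 'aa' = {A,S}
  T[0,2] 'aaa' = {A}

S ∉ T[0,2] ⇒ NO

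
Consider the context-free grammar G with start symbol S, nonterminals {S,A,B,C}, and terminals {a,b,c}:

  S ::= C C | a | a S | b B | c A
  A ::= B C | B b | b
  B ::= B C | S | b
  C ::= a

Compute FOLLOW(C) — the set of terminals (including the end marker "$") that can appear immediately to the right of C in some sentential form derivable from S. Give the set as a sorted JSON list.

FIRST sets, iterate to fixpoint:
round 1:
  A via A→b: +{b}
  B via B→b: +{b}
  C via C→a: +{a}
  S via S→C C: +{a}
  S via S→b B: +{b}
  S via S→c A: +{c}
  S: {a,b,c}  A: {b}  B: {b}  C: {a}
round 2:
  B via B→S: +{a,c}
  S: {a,b,c}  A: {b}  B: {a,b,c}  C: {a}
round 3:
  A via A→B C: +{a,c}
  S: {a,b,c}  A: {a,b,c}  B: {a,b,c}  C: {a}
round 4: (no change)
  S: {a,b,c}  A: {a,b,c}  B: {a,b,c}  C: {a}

FOLLOW sets:
initialize: $ ∈ FOLLOW(S)
iter 1:
  A→B C: FOLLOW(B) ⊇ FIRST(C) = {a}; new: +{a}
  A→B b: FOLLOW(B) ⊇ FIRST(b) = {b}; new: +{b}
  B→B C: FOLLOW(C) ⊇ FOLLOW(B) ⊇ {a,b}; new: +{a,b}
  B→S: FOLLOW(S) ⊇ FOLLOW(B) ⊇ {a,b}; new: +{a,b}
  S→C C: FOLLOW(C) ⊇ FOLLOW(S) ⊇ {$,a,b}; new: +{$}
  S→b B: FOLLOW(B) ⊇ FOLLOW(S) ⊇ {$,a,b}; new: +{$}
  S→c A: FOLLOW(A) ⊇ FOLLOW(S) ⊇ {$,a,b}; new: +{$,a,b}
  FOLLOW(S)={$,a,b}  FOLLOW(A)={$,a,b}  FOLLOW(B)={$,a,b}  FOLLOW(C)={$,a,b}
iter 2: (no change)
  FOLLOW(S)={$,a,b}  FOLLOW(A)={$,a,b}  FOLLOW(B)={$,a,b}  FOLLOW(C)={$,a,b}

FOLLOW(C) = ["$", "a", "b"]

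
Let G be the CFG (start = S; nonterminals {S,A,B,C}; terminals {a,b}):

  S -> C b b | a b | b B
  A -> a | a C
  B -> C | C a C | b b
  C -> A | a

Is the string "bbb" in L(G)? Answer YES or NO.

CNF form of G:
  S -> C X3 | T0 T1 | T1 B
  A -> T0 C | a
  B -> C X2 | T0 C | T1 T1 | a
  C -> T0 C | a
  T0 -> a
  T1 -> b
  X2 -> T0 C
  X3 -> T1 T1

Fill CYK table bottom-up:
  T[0,0] 'b' = {T1}  orig:{}
  T[1,1] 'b' = {T1}  orig:{}
  T[2,2] 'b' = {T1}  orig:{}
  T[0,1] 'bb' = {B,X3}  orig:{B}
  T[1,2] 'bb' = {B,X3}  orig:{B}
  T[0,2] 'bbb' = {S}

S ∈ T[0,2] ⇒ YES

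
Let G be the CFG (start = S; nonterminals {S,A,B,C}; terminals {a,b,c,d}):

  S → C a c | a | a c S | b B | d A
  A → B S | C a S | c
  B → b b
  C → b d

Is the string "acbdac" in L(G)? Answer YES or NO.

CNF form of G:
  S -> C X5 | T0 X6 | T1 B | T2 A | a
  A -> B S | C X4 | c
  B -> T1 T1
  C -> T1 T2
  T0 -> a
  T1 -> b
  T2 -> d
  T3 -> c
  X4 -> T0 S
  X5 -> T0 T3
  X6 -> T3 S

CYK fill:
  [0..0]={S,T0}  "a"  orig:{S}
  [1..1]={A,T3}  "c"  orig:{A}
  [2..2]={T1}  "b"  orig:{}
  [3..3]={T2}  "d"  orig:{}
  [4..4]={S,T0}  "a"  orig:{S}
  [5..5]={A,T3}  "c"  orig:{A}
  [0..1]={X5}  "ac"  orig:{}
  [1..2]=∅  "cb"
  [2..3]={C}  "bd"
  [3..4]=∅  "da"
  [4..5]={X5}  "ac"  orig:{}
  [0..2]=∅  "acb"
  [1..3]=∅  "cbd"
  [2..4]=∅  "bda"
  [3..5]=∅  "dac"
  [0..3]=∅  "acbd"
  [1..4]=∅  "cbda"
  [2..5]={S}  "bdac"
  [0..4]=∅  "acbda"
  [1..5]={X6}  "cbdac"  orig:{}
  [0..5]={S}  "acbdac"

S ∈ T[0,5] ⇒ YES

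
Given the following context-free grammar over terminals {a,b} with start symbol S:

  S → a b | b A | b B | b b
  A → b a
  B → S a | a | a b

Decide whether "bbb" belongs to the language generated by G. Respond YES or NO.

CNF form of G:
  S -> T0 A | T0 B | T0 T0 | T1 T0
  A -> T0 T1
  B -> S T1 | T1 T0 | a
  T0 -> b
  T1 -> a

CYK fill:
  [0..0]={T0}  "b"  orig:{}
  [1..1]={T0}  "b"  orig:{}
  [2..2]={T0}  "b"  orig:{}
  [0..1]={S}  "bb"
  [1..2]={S}  "bb"
  [0..2]=∅  "bbb"

S ∉ T[0,2] ⇒ NO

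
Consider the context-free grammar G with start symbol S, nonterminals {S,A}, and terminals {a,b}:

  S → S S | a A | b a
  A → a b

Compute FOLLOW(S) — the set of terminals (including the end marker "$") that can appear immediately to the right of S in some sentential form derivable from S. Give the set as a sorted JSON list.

FIRST iteration:
iter 1:
  A via A→a b: +{a}
  S via S→a A: +{a}
  S via S→b a: +{b}
  FIRST(S)={a,b}  FIRST(A)={a}
iter 2: (stable)
  FIRST(S)={a,b}  FIRST(A)={a}

FOLLOW sets:
seed FOLLOW(S) with $
[1]
  S→S S: FOLLOW(S) ⊇ FIRST(S) = {a,b}; new: +{a,b}
  S→a A: FOLLOW(A) ⊇ FOLLOW(S) ⊇ {$,a,b}; new: +{$,a,b}
  S: {$,a,b}  A: {$,a,b}
[2] — fixpoint
  S: {$,a,b}  A: {$,a,b}

FOLLOW(S) = ["$", "a", "b"]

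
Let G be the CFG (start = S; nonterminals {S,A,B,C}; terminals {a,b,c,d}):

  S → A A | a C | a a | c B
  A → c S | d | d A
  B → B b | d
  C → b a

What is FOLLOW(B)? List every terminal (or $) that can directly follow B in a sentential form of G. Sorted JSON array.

Compute FIRST by fixpoint:
[1]
  A via A→c S: +{c}
  A via A→d: +{d}
  B via B→d: +{d}
  C via C→b a: +{b}
  S via S→A A: +{c,d}
  S via S→a C: +{a}
  FIRST[S]={a,c,d}  FIRST[A]={c,d}  FIRST[B]={d}  FIRST[C]={b}
[2] (stable)
  FIRST[S]={a,c,d}  FIRST[A]={c,d}  FIRST[B]={d}  FIRST[C]={b}

FOLLOW iteration:
initialize: $ ∈ FOLLOW(S)
pass 1:
  B→B b: FOLLOW(B) ⊇ FIRST(b) = {b}; new: +{b}
  S→A A: FOLLOW(A) ⊇ FIRST(A) = {c,d}; new: +{c,d}
  S→A A: FOLLOW(A) ⊇ FOLLOW(S) ⊇ {$}; new: +{$}
  S→a C: FOLLOW(C) ⊇ FOLLOW(S) ⊇ {$}; new: +{$}
  S→c B: FOLLOW(B) ⊇ FOLLOW(S) ⊇ {$}; new: +{$}
  S: {$}  A: {$,c,d}  B: {$,b}  C: {$}
pass 2:
  A→c S: FOLLOW(S) ⊇ FOLLOW(A) ⊇ {$,c,d}; new: +{c,d}
  S→a C: FOLLOW(C) ⊇ FOLLOW(S) ⊇ {$,c,d}; new: +{c,d}
  S→c B: FOLLOW(B) ⊇ FOLLOW(S) ⊇ {$,c,d}; new: +{c,d}
  S: {$,c,d}  A: {$,c,d}  B: {$,b,c,d}  C: {$,c,d}
pass 3: (stable)
  S: {$,c,d}  A: {$,c,d}  B: {$,b,c,d}  C: {$,c,d}

FOLLOW(B) = ["$", "b", "c", "d"]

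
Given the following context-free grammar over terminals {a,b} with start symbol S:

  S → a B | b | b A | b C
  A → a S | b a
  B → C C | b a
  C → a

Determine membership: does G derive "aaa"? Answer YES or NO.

CNF form of G:
  S -> T0 B | T1 A | T1 C | b
  A -> T0 S | T1 T0
  B -> C C | T1 T0
  C -> a
  T0 -> a
  T1 -> b

CYK table (by increasing span):
  [0..0]={C,T0}  "a"  orig:{C}
  [1..1]={C,T0}  "a"  orig:{C}
  [2..2]={C,T0}  "a"  orig:{C}
  [0..1]={B}  "aa"
  [1..2]={B}  "aa"
  [0..2]={S}  "aaa"

S ∈ T[0,2] ⇒ YES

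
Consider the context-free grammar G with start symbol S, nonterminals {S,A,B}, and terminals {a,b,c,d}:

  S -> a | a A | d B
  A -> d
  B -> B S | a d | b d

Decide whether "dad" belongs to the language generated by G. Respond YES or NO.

CNF form of G:
  S -> T0 A | T1 B | a
  A -> d
  B -> B S | T0 T1 | T2 T1
  T0 -> a
  T1 -> d
  T2 -> b

CYK table (by increasing span):
  cell(0,0) d: {A,T1}  orig:{A}
  cell(1,1) a: {S,T0}  orig:{S}
  cell(2,2) d: {A,T1}  orig:{A}
  cell(0,1) da: ∅
  cell(1,2) ad: {B,S}
  cell(0,2) dad: {S}

S ∈ T[0,2] ⇒ YES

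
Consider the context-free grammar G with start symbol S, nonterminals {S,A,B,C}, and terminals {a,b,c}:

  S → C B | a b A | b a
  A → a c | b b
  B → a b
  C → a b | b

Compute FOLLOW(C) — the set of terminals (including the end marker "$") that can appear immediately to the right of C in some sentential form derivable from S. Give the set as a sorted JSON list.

Compute FIRST by fixpoint:
round 1:
  A via A→a c: +{a}
  A via A→b b: +{b}
  B via B→a b: +{a}
  C via C→a b: +{a}
  C via C→b: +{b}
  S via S→C B: +{a,b}
  FIRST(S)={a,b}  FIRST(A)={a,b}  FIRST(B)={a}  FIRST(C)={a,b}
round 2: — fixpoint
  FIRST(S)={a,b}  FIRST(A)={a,b}  FIRST(B)={a}  FIRST(C)={a,b}

Compute FOLLOW by fixpoint:
FOLLOW(S) := {$}
pass 1:
  S→C B: FOLLOW(C) ⊇ FIRST(B) = {a}; new: +{a}
  S→C B: FOLLOW(B) ⊇ FOLLOW(S) ⊇ {$}; new: +{$}
  S→a b A: FOLLOW(A) ⊇ FOLLOW(S) ⊇ {$}; new: +{$}
  FOLLOW[S]={$}  FOLLOW[A]={$}  FOLLOW[B]={$}  FOLLOW[C]={a}
pass 2: (no change)
  FOLLOW[S]={$}  FOLLOW[A]={$}  FOLLOW[B]={$}  FOLLOW[C]={a}

FOLLOW(C) = ["a"]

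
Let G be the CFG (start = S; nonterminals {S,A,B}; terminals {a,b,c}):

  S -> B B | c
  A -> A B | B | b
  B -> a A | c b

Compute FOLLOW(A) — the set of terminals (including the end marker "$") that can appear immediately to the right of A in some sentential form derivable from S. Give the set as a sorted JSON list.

FIRST iteration:
iter 1:
  A via A→b: +{b}
  B via B→a A: +{a}
  B via B→c b: +{c}
  S via S→B B: +{a,c}
  FIRST[S]={a,c}  FIRST[A]={b}  FIRST[B]={a,c}
iter 2:
  A via A→B: +{a,c}
  FIRST[S]={a,c}  FIRST[A]={a,b,c}  FIRST[B]={a,c}
iter 3: (no change)
  FIRST[S]={a,c}  FIRST[A]={a,b,c}  FIRST[B]={a,c}

FOLLOW sets:
FOLLOW(S) := {$}
round 1:
  A→A B: FOLLOW(A) ⊇ FIRST(B) = {a,c}; new: +{a,c}
  A→A B: FOLLOW(B) ⊇ FOLLOW(A) ⊇ {a,c}; new: +{a,c}
  S→B B: FOLLOW(B) ⊇ FOLLOW(S) ⊇ {$}; new: +{$}
  S: {$}  A: {a,c}  B: {$,a,c}
round 2:
  B→a A: FOLLOW(A) ⊇ FOLLOW(B) ⊇ {$,a,c}; new: +{$}
  S: {$}  A: {$,a,c}  B: {$,a,c}
round 3: (stable)
  S: {$}  A: {$,a,c}  B: {$,a,c}

FOLLOW(A) = ["$", "a", "c"]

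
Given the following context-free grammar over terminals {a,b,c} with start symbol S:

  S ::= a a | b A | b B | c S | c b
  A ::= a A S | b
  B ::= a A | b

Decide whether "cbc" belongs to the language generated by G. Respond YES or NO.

Convert to CNF:
  S -> T0 T0 | T1 A | T1 B | T2 S | T2 T1
  A -> T0 X3 | b
  B -> T0 A | b
  T0 -> a
  T1 -> b
  T2 -> c
  X3 -> A S

Fill CYK table bottom-up:
  [0..0]={T2}  "c"  orig:{}
  [1..1]={A,B,T1}  "b"  orig:{A,B}
  [2..2]={T2}  "c"  orig:{}
  [0..1]={S}  "cb"
  [1..2]=∅  "bc"
  [0..2]=∅  "cbc"

S ∉ T[0,2] ⇒ NO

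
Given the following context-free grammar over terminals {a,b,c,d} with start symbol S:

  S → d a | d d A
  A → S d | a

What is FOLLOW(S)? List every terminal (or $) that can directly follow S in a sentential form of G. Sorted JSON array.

FIRST iteration:
[1]
  A via A→a: +{a}
  S via S→d a: +{d}
  FIRST[S]={d}  FIRST[A]={a}
[2]
  A via A→S d: +{d}
  FIRST[S]={d}  FIRST[A]={a,d}
[3] done
  FIRST[S]={d}  FIRST[A]={a,d}

FOLLOW iteration:
FOLLOW(S) := {$}
iter 1:
  A→S d: FOLLOW(S) ⊇ FIRST(d) = {d}; new: +{d}
  S→d d A: FOLLOW(A) ⊇ FOLLOW(S) ⊇ {$,d}; new: +{$,d}
  S: {$,d}  A: {$,d}
iter 2: — fixpoint
  S: {$,d}  A: {$,d}

FOLLOW(S) = ["$", "d"]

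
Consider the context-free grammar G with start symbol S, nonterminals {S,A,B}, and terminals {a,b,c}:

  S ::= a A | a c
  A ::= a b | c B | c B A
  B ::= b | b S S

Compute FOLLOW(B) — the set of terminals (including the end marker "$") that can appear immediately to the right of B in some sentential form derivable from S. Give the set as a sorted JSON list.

FIRST sets, iterate to fixpoint:
round 1:
  A via A→a b: +{a}
  A via A→c B: +{c}
  B via B→b: +{b}
  S via S→a A: +{a}
  S: {a}  A: {a,c}  B: {b}
round 2: — fixpoint
  S: {a}  A: {a,c}  B: {b}

FOLLOW sets:
FOLLOW(S) := {$}
round 1:
  A→c B A: FOLLOW(B) ⊇ FIRST(A) = {a,c}; new: +{a,c}
  B→b S S: FOLLOW(S) ⊇ FIRST(S) = {a}; new: +{a}
  B→b S S: FOLLOW(S) ⊇ FOLLOW(B) ⊇ {a,c}; new: +{c}
  S→a A: FOLLOW(A) ⊇ FOLLOW(S) ⊇ {$,a,c}; new: +{$,a,c}
  S: {$,a,c}  A: {$,a,c}  B: {a,c}
round 2:
  A→c B: FOLLOW(B) ⊇ FOLLOW(A) ⊇ {$,a,c}; new: +{$}
  S: {$,a,c}  A: {$,a,c}  B: {$,a,c}
round 3: (no change)
  S: {$,a,c}  A: {$,a,c}  B: {$,a,c}

FOLLOW(B) = ["$", "a", "c"]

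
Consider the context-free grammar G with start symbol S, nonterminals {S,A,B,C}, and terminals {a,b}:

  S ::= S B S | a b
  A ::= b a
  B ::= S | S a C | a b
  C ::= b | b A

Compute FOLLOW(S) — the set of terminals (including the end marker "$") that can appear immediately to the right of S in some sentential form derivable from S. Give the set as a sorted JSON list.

Compute FIRST by fixpoint:
round 1:
  A via A→b a: +{b}
  B via B→a b: +{a}
  C via C→b: +{b}
  S via S→a b: +{a}
  S: {a}  A: {b}  B: {a}  C: {b}
round 2: (stable)
  S: {a}  A: {b}  B: {a}  C: {b}

FOLLOW sets:
seed FOLLOW(S) with $
[1]
  B→S a C: FOLLOW(S) ⊇ FIRST(a) = {a}; new: +{a}
  S→S B S: FOLLOW(B) ⊇ FIRST(S) = {a}; new: +{a}
  S: {$,a}  A: {}  B: {a}  C: {}
[2]
  B→S a C: FOLLOW(C) ⊇ FOLLOW(B) ⊇ {a}; new: +{a}
  C→b A: FOLLOW(A) ⊇ FOLLOW(C) ⊇ {a}; new: +{a}
  S: {$,a}  A: {a}  B: {a}  C: {a}
[3] done
  S: {$,a}  A: {a}  B: {a}  C: {a}

FOLLOW(S) = ["$", "a"]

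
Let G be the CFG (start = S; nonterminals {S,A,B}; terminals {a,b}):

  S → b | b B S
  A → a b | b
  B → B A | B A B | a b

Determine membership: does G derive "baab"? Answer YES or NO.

Convert to CNF:
  S -> T1 X3 | b
  A -> T0 T1 | b
  B -> B A | B X2 | T0 T1
  T0 -> a
  T1 -> b
  X2 -> A B
  X3 -> B S

CYK fill:
  T[0,0] 'b' = {A,S,T1}  orig:{A,S}
  T[1,1] 'a' = {T0}  orig:{}
  T[2,2] 'a' = {T0}  orig:{}
  T[3,3] 'b' = {A,S,T1}  orig:{A,S}
  T[0,1] 'ba' = ∅
  T[1,2] 'aa' = ∅
  T[2,3] 'ab' = {A,B}
  T[0,2] 'baa' = ∅
  T[1,3] 'aab' = ∅
  T[0,3] 'baab' = ∅

S ∉ T[0,3] ⇒ NO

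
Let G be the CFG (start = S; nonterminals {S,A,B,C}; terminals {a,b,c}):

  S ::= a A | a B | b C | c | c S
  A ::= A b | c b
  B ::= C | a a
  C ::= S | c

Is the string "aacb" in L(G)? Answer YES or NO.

Convert to CNF:
  S -> T0 C | T1 S | T2 A | T2 B | c
  A -> A T0 | T1 T0
  B -> T0 C | T1 S | T2 A | T2 B | T2 T2 | c
  C -> T0 C | T1 S | T2 A | T2 B | c
  T0 -> b
  T1 -> c
  T2 -> a

Fill CYK table bottom-up:
  T[0,0] 'a' = {T2}  orig:{}
  T[1,1] 'a' = {T2}  orig:{}
  T[2,2] 'c' = {B,C,S,T1}  orig:{B,C,S}
  T[3,3] 'b' = {T0}  orig:{}
  T[0,1] 'aa' = {B}
  T[1,2] 'ac' = {B,C,S}
  T[2,3] 'cb' = {A}
  T[0,2] 'aac' = {B,C,S}
  T[1,3] 'acb' = {B,C,S}
  T[0,3] 'aacb' = {B,C,S}

S ∈ T[0,3] ⇒ YES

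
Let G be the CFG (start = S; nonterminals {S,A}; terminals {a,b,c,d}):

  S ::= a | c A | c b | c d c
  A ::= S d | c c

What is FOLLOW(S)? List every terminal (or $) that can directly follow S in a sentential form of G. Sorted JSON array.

Compute FIRST by fixpoint:
pass 1:
  A via A→c c: +{c}
  S via S→a: +{a}
  S via S→c A: +{c}
  FIRST[S]={a,c}  FIRST[A]={c}
pass 2:
  A via A→S d: +{a}
  FIRST[S]={a,c}  FIRST[A]={a,c}
pass 3: (stable)
  FIRST[S]={a,c}  FIRST[A]={a,c}

Compute FOLLOW by fixpoint:
FOLLOW(S) := {$}
iter 1:
  A→S d: FOLLOW(S) ⊇ FIRST(d) = {d}; new: +{d}
  S→c A: FOLLOW(A) ⊇ FOLLOW(S) ⊇ {$,d}; new: +{$,d}
  FOLLOW(S)={$,d}  FOLLOW(A)={$,d}
iter 2: (no change)
  FOLLOW(S)={$,d}  FOLLOW(A)={$,d}

FOLLOW(S) = ["$", "d"]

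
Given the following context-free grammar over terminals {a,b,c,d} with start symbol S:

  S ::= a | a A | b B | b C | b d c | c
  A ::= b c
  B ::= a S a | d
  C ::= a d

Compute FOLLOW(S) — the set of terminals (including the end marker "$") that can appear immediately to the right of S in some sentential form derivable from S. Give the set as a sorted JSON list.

FIRST sets, iterate to fixpoint:
[1]
  A via A→b c: +{b}
  B via B→a S a: +{a}
  B via B→d: +{d}
  C via C→a d: +{a}
  S via S→a: +{a}
  S via S→b B: +{b}
  S via S→c: +{c}
  S: {a,b,c}  A: {b}  B: {a,d}  C: {a}
[2] (no change)
  S: {a,b,c}  A: {b}  B: {a,d}  C: {a}

FOLLOW iteration:
seed FOLLOW(S) with $
round 1:
  B→a S a: FOLLOW(S) ⊇ FIRST(a) = {a}; new: +{a}
  S→a A: FOLLOW(A) ⊇ FOLLOW(S) ⊇ {$,a}; new: +{$,a}
  S→b B: FOLLOW(B) ⊇ FOLLOW(S) ⊇ {$,a}; new: +{$,a}
  S→b C: FOLLOW(C) ⊇ FOLLOW(S) ⊇ {$,a}; new: +{$,a}
  FOLLOW(S)={$,a}  FOLLOW(A)={$,a}  FOLLOW(B)={$,a}  FOLLOW(C)={$,a}
round 2: — fixpoint
  FOLLOW(S)={$,a}  FOLLOW(A)={$,a}  FOLLOW(B)={$,a}  FOLLOW(C)={$,a}

FOLLOW(S) = ["$", "a"]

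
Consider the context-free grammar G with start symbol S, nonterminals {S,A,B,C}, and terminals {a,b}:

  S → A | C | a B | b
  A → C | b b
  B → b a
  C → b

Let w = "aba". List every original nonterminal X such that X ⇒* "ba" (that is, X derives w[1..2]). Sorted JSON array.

Convert to CNF:
  S -> T0 T0 | T1 B | b
  A -> T0 T0 | b
  B -> T0 T1
  C -> b
  T0 -> b
  T1 -> a

CYK table (by increasing span) (cells [i..j] with 1 ≤ i ≤ j ≤ 2 only):
  T[1,1] 'b' = {A,C,S,T0}  orig:{A,C,S}
  T[2,2] 'a' = {T1}  orig:{}
  T[1,2] 'ba' = {B}

Original NTs in T[1,2] deriving "ba": ["B"]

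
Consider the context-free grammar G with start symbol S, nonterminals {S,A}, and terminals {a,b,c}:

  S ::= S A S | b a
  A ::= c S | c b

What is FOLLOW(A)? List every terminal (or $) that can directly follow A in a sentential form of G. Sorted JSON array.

Compute FIRST by fixpoint:
pass 1:
  A via A→c S: +{c}
  S via S→b a: +{b}
  S: {b}  A: {c}
pass 2: — fixpoint
  S: {b}  A: {c}

FOLLOW iteration:
initialize: $ ∈ FOLLOW(S)
round 1:
  S→S A S: FOLLOW(S) ⊇ FIRST(A) = {c}; new: +{c}
  S→S A S: FOLLOW(A) ⊇ FIRST(S) = {b}; new: +{b}
  FOLLOW[S]={$,c}  FOLLOW[A]={b}
round 2:
  A→c S: FOLLOW(S) ⊇ FOLLOW(A) ⊇ {b}; new: +{b}
  FOLLOW[S]={$,b,c}  FOLLOW[A]={b}
round 3: — fixpoint
  FOLLOW[S]={$,b,c}  FOLLOW[A]={b}

FOLLOW(A) = ["b"]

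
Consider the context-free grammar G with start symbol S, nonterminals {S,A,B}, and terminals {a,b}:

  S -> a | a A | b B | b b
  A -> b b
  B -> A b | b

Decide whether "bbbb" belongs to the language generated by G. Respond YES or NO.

CNF form of G:
  S -> T0 B | T0 T0 | T1 A | a
  A -> T0 T0
  B -> A T0 | b
  T0 -> b
  T1 -> a

CYK fill:
  T[0,0] 'b' = {B,T0}  orig:{B}
  T[1,1] 'b' = {B,T0}  orig:{B}
  T[2,2] 'b' = {B,T0}  orig:{B}
  T[3,3] 'b' = {B,T0}  orig:{B}
  T[0,1] 'bb' = {A,S}
  T[1,2] 'bb' = {A,S}
  T[2,3] 'bb' = {A,S}
  T[0,2] 'bbb' = {B}
  T[1,3] 'bbb' = {B}
  T[0,3] 'bbbb' = {S}

S ∈ T[0,3] ⇒ YES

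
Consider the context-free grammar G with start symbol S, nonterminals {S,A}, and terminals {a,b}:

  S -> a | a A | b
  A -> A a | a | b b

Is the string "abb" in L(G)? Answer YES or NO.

CNF form of G:
  S -> T0 A | a | b
  A -> A T0 | T1 T1 | a
  T0 -> a
  T1 -> b

CYK table (by increasing span):
  [0..0]={A,S,T0}  "a"  orig:{A,S}
  [1..1]={S,T1}  "b"  orig:{S}
  [2..2]={S,T1}  "b"  orig:{S}
  [0..1]=∅  "ab"
  [1..2]={A}  "bb"
  [0..2]={S}  "abb"

S ∈ T[0,2] ⇒ YES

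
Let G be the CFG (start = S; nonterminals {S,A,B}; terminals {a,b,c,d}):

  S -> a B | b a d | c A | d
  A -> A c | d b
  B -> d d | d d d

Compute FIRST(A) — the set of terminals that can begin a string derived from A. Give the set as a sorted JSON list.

FIRST sets, iterate to fixpoint:
iter 1:
  A via A→d b: +{d}
  B via B→d d: +{d}
  S via S→a B: +{a}
  S via S→b a d: +{b}
  S via S→c A: +{c}
  S via S→d: +{d}
  S: {a,b,c,d}  A: {d}  B: {d}
iter 2: (stable)
  S: {a,b,c,d}  A: {d}  B: {d}

FIRST(A) = ["d"]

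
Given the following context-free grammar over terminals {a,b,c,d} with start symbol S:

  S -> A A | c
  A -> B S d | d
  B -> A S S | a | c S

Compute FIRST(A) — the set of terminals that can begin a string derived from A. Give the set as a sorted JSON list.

FIRST iteration:
[1]
  A via A→d: +{d}
  B via B→A S S: +{d}
  B via B→a: +{a}
  B via B→c S: +{c}
  S via S→A A: +{d}
  S via S→c: +{c}
  FIRST[S]={c,d}  FIRST[A]={d}  FIRST[B]={a,c,d}
[2]
  A via A→B S d: +{a,c}
  S via S→A A: +{a}
  FIRST[S]={a,c,d}  FIRST[A]={a,c,d}  FIRST[B]={a,c,d}
[3] (no change)
  FIRST[S]={a,c,d}  FIRST[A]={a,c,d}  FIRST[B]={a,c,d}

FIRST(A) = ["a", "c", "d"]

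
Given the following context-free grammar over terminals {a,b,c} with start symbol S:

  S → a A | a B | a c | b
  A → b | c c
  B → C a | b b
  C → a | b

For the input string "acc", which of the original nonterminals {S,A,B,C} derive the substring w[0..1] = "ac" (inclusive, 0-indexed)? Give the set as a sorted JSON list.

CNF form of G:
  S -> T1 A | T1 B | T1 T0 | b
  A -> T0 T0 | b
  B -> C T1 | T2 T2
  C -> a | b
  T0 -> c
  T1 -> a
  T2 -> b

Fill CYK table bottom-up — only the sub-triangle for w[0..1]:
  T[0,0] 'a' = {C,T1}  orig:{C}
  T[1,1] 'c' = {T0}  orig:{}
  T[0,1] 'ac' = {S}

Original NTs in T[0,1] deriving "ac": ["S"]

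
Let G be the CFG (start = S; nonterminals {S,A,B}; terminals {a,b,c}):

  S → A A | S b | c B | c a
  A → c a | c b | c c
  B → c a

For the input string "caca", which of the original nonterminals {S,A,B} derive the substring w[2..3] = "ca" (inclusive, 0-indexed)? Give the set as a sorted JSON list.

CNF form of G:
  S -> A A | S T2 | T0 B | T0 T1
  A -> T0 T0 | T0 T1 | T0 T2
  B -> T0 T1
  T0 -> c
  T1 -> a
  T2 -> b

CYK table (by increasing span) (cells [i..j] with 2 ≤ i ≤ j ≤ 3 only):
  T[2,2] 'c' = {T0}  orig:{}
  T[3,3] 'a' = {T1}  orig:{}
  T[2,3] 'ca' = {A,B,S}

Original NTs in T[2,3] deriving "ca": ["A", "B", "S"]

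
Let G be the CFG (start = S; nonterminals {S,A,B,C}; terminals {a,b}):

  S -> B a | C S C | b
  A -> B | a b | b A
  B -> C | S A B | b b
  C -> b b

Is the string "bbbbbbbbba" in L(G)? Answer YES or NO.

CNF form of G:
  S -> B T0 | C X4 | b
  A -> S X2 | T0 T1 | T1 A | T1 T1
  B -> S X3 | T1 T1
  C -> T1 T1
  T0 -> a
  T1 -> b
  X2 -> A B
  X3 -> A B
  X4 -> S C

CYK fill:
  T[0,0] 'b' = {S,T1}  orig:{S}
  T[1,1] 'b' = {S,T1}  orig:{S}
  T[2,2] 'b' = {S,T1}  orig:{S}
  T[3,3] 'b' = {S,T1}  orig:{S}
  T[4,4] 'b' = {S,T1}  orig:{S}
  T[5,5] 'b' = {S,T1}  orig:{S}
  T[6,6] 'b' = {S,T1}  orig:{S}
  T[7,7] 'b' = {S,T1}  orig:{S}
  T[8,8] 'b' = {S,T1}  orig:{S}
  T[9,9] 'a' = {T0}  orig:{}
  T[0,1] 'bb' = {A,B,C}
  T[1,2] 'bb' = {A,B,C}
  T[2,3] 'bb' = {A,B,C}
  T[3,4] 'bb' = {A,B,C}
  T[4,5] 'bb' = {A,B,C}
  T[5,6] 'bb' = {A,B,C}
  T[6,7] 'bb' = {A,B,C}
  T[7,8] 'bb' = {A,B,C}
  T[8,9] 'ba' = ∅
  T[0,2] 'bbb' = {A,X4}  orig:{A}
  T[1,3] 'bbb' = {A,X4}  orig:{A}
  T[2,4] 'bbb' = {A,X4}  orig:{A}
  T[3,5] 'bbb' = {A,X4}  orig:{A}
  T[4,6] 'bbb' = {A,X4}  orig:{A}
  T[5,7] 'bbb' = {A,X4}  orig:{A}
  T[6,8] 'bbb' = {A,X4}  orig:{A}
  T[7,9] 'bba' = {S}
  T[0,3] 'bbbb' = {A,X2,X3}  orig:{A}
  T[1,4] 'bbbb' = {A,X2,X3}  orig:{A}
  T[2,5] 'bbbb' = {A,X2,X3}  orig:{A}
  T[3,6] 'bbbb' = {A,X2,X3}  orig:{A}
  T[4,7] 'bbbb' = {A,X2,X3}  orig:{A}
  T[5,8] 'bbbb' = {A,X2,X3}  orig:{A}
  T[6,9] 'bbba' = ∅
  T[0,4] 'bbbbb' = {A,B,S,X2,X3}  orig:{A,B,S}
  T[1,5] 'bbbbb' = {A,B,S,X2,X3}  orig:{A,B,S}
  T[2,6] 'bbbbb' = {A,B,S,X2,X3}  orig:{A,B,S}
  T[3,7] 'bbbbb' = {A,B,S,X2,X3}  orig:{A,B,S}
  T[4,8] 'bbbbb' = {A,B,S,X2,X3}  orig:{A,B,S}
  T[5,9] 'bbbba' = ∅
  T[0,5] 'bbbbbb' = {A,B,X2,X3}  orig:{A,B}
  T[1,6] 'bbbbbb' = {A,B,X2,X3}  orig:{A,B}
  T[2,7] 'bbbbbb' = {A,B,X2,X3}  orig:{A,B}
  T[3,8] 'bbbbbb' = {A,B,X2,X3}  orig:{A,B}
  T[4,9] 'bbbbba' = {S}
  T[0,6] 'bbbbbbb' = {A,B,X2,X3,X4}  orig:{A,B}
  T[1,7] 'bbbbbbb' = {A,B,X2,X3,X4}  orig:{A,B}
  T[2,8] 'bbbbbbb' = {A,B,X2,X3,X4}  orig:{A,B}
  T[3,9] 'bbbbbba' = {S}
  T[0,7] 'bbbbbbbb' = {A,B,X2,X3}  orig:{A,B}
  T[1,8] 'bbbbbbbb' = {A,B,X2,X3}  orig:{A,B}
  T[2,9] 'bbbbbbba' = {S}
  T[0,8] 'bbbbbbbbb' = {A,B,S,X2,X3}  orig:{A,B,S}
  T[1,9] 'bbbbbbbba' = {S}
  T[0,9] 'bbbbbbbbba' = {S}

S ∈ T[0,9] ⇒ YES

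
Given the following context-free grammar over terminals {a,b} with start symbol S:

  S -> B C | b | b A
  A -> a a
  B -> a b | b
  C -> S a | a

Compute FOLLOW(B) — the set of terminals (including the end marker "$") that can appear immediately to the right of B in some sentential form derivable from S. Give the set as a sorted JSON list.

FIRST iteration:
[1]
  A via A→a a: +{a}
  B via B→a b: +{a}
  B via B→b: +{b}
  C via C→a: +{a}
  S via S→B C: +{a,b}
  S: {a,b}  A: {a}  B: {a,b}  C: {a}
[2]
  C via C→S a: +{b}
  S: {a,b}  A: {a}  B: {a,b}  C: {a,b}
[3] done
  S: {a,b}  A: {a}  B: {a,b}  C: {a,b}

Compute FOLLOW by fixpoint:
FOLLOW(S) := {$}
[1]
  C→S a: FOLLOW(S) ⊇ FIRST(a) = {a}; new: +{a}
  S→B C: FOLLOW(B) ⊇ FIRST(C) = {a,b}; new: +{a,b}
  S→B C: FOLLOW(C) ⊇ FOLLOW(S) ⊇ {$,a}; new: +{$,a}
  S→b A: FOLLOW(A) ⊇ FOLLOW(S) ⊇ {$,a}; new: +{$,a}
  S: {$,a}  A: {$,a}  B: {a,b}  C: {$,a}
[2] (no change)
  S: {$,a}  A: {$,a}  B: {a,b}  C: {$,a}

FOLLOW(B) = ["a", "b"]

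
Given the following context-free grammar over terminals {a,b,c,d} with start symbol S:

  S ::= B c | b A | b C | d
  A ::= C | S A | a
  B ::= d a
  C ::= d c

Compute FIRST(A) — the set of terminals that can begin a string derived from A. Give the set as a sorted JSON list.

FIRST iteration:
iter 1:
  A via A→a: +{a}
  B via B→d a: +{d}
  C via C→d c: +{d}
  S via S→B c: +{d}
  S via S→b A: +{b}
  FIRST(S)={b,d}  FIRST(A)={a}  FIRST(B)={d}  FIRST(C)={d}
iter 2:
  A via A→C: +{d}
  A via A→S A: +{b}
  FIRST(S)={b,d}  FIRST(A)={a,b,d}  FIRST(B)={d}  FIRST(C)={d}
iter 3: (no change)
  FIRST(S)={b,d}  FIRST(A)={a,b,d}  FIRST(B)={d}  FIRST(C)={d}

FIRST(A) = ["a", "b", "d"]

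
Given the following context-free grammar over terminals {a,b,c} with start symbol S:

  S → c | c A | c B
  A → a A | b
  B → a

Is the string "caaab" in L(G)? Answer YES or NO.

Convert to CNF:
  S -> T1 A | T1 B | c
  A -> T0 A | b
  B -> a
  T0 -> a
  T1 -> c

CYK table (by increasing span):
  [0..0]={S,T1}  "c"  orig:{S}
  [1..1]={B,T0}  "a"  orig:{B}
  [2..2]={B,T0}  "a"  orig:{B}
  [3..3]={B,T0}  "a"  orig:{B}
  [4..4]={A}  "b"
  [0..1]={S}  "ca"
  [1..2]=∅  "aa"
  [2..3]=∅  "aa"
  [3..4]={A}  "ab"
  [0..2]=∅  "caa"
  [1..3]=∅  "aaa"
  [2..4]={A}  "aab"
  [0..3]=∅  "caaa"
  [1..4]={A}  "aaab"
  [0..4]={S}  "caaab"

S ∈ T[0,4] ⇒ YES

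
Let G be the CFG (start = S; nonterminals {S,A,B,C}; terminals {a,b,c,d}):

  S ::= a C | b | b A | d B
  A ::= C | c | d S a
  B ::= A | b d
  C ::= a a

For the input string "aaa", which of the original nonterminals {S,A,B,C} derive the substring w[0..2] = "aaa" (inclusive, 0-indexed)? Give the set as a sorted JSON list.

CNF form of G:
  S -> T0 C | T1 B | T2 A | b
  A -> T0 T0 | T1 X3 | c
  B -> T0 T0 | T1 X4 | T2 T1 | c
  C -> T0 T0
  T0 -> a
  T1 -> d
  T2 -> b
  X3 -> S T0
  X4 -> S T0

CYK fill (cells [i..j] with 0 ≤ i ≤ j ≤ 2 only):
  [0..0]={T0}  "a"  orig:{}
  [1..1]={T0}  "a"  orig:{}
  [2..2]={T0}  "a"  orig:{}
  [0..1]={A,B,C}  "aa"
  [1..2]={A,B,C}  "aa"
  [0..2]={S}  "aaa"

Original NTs in T[0,2] deriving "aaa": ["S"]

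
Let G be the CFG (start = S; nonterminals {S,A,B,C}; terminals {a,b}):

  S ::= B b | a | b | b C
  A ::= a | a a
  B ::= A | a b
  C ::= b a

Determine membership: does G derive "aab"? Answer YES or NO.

CNF form of G:
  S -> B T1 | T1 C | a | b
  A -> T0 T0 | a
  B -> T0 T0 | T0 T1 | a
  C -> T1 T0
  T0 -> a
  T1 -> b

Fill CYK table bottom-up:
  T[0,0] 'a' = {A,B,S,T0}  orig:{A,B,S}
  T[1,1] 'a' = {A,B,S,T0}  orig:{A,B,S}
  T[2,2] 'b' = {S,T1}  orig:{S}
  T[0,1] 'aa' = {A,B}
  T[1,2] 'ab' = {B,S}
  T[0,2] 'aab' = {S}

S ∈ T[0,2] ⇒ YES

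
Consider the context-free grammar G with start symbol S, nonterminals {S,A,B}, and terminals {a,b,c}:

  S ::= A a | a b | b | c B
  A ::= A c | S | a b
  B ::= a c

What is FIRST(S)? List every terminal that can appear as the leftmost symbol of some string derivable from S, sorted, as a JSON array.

Compute FIRST by fixpoint:
pass 1:
  A via A→a b: +{a}
  B via B→a c: +{a}
  S via S→A a: +{a}
  S via S→b: +{b}
  S via S→c B: +{c}
  FIRST[S]={a,b,c}  FIRST[A]={a}  FIRST[B]={a}
pass 2:
  A via A→S: +{b,c}
  FIRST[S]={a,b,c}  FIRST[A]={a,b,c}  FIRST[B]={a}
pass 3: — fixpoint
  FIRST[S]={a,b,c}  FIRST[A]={a,b,c}  FIRST[B]={a}

FIRST(S) = ["a", "b", "c"]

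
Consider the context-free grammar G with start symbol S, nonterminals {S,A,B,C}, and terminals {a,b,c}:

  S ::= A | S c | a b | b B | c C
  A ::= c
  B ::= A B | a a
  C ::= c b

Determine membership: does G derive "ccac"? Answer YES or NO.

Convert to CNF:
  S -> S T1 | T0 T2 | T1 C | T2 B | c
  A -> c
  B -> A B | T0 T0
  C -> T1 T2
  T0 -> a
  T1 -> c
  T2 -> b

Fill CYK table bottom-up:
  T[0,0] 'c' = {A,S,T1}  orig:{A,S}
  T[1,1] 'c' = {A,S,T1}  orig:{A,S}
  T[2,2] 'a' = {T0}  orig:{}
  T[3,3] 'c' = {A,S,T1}  orig:{A,S}
  T[0,1] 'cc' = {S}
  T[1,2] 'ca' = ∅
  T[2,3] 'ac' = ∅
  T[0,2] 'cca' = ∅
  T[1,3] 'cac' = ∅
  T[0,3] 'ccac' = ∅

S ∉ T[0,3] ⇒ NO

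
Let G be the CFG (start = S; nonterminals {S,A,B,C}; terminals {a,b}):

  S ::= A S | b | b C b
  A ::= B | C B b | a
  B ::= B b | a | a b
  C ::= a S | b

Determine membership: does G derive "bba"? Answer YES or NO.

CNF form of G:
  S -> A S | T0 X3 | b
  A -> B T0 | C X2 | T1 T0 | a
  B -> B T0 | T1 T0 | a
  C -> T1 S | b
  T0 -> b
  T1 -> a
  X2 -> B T0
  X3 -> C T0

Fill CYK table bottom-up:
  [0..0]={C,S,T0}  "b"  orig:{C,S}
  [1..1]={C,S,T0}  "b"  orig:{C,S}
  [2..2]={A,B,T1}  "a"  orig:{A,B}
  [0..1]={X3}  "bb"  orig:{}
  [1..2]=∅  "ba"
  [0..2]=∅  "bba"

S ∉ T[0,2] ⇒ NO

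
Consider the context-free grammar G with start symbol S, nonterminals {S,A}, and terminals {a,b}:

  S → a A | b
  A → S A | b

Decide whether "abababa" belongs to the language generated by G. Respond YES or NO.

Convert to CNF:
  S -> T0 A | b
  A -> S A | b
  T0 -> a

CYK table (by increasing span):
  cell(0,0) a: {T0}  orig:{}
  cell(1,1) b: {A,S}
  cell(2,2) a: {T0}  orig:{}
  cell(3,3) b: {A,S}
  cell(4,4) a: {T0}  orig:{}
  cell(5,5) b: {A,S}
  cell(6,6) a: {T0}  orig:{}
  cell(0,1) ab: {S}
  cell(1,2) ba: ∅
  cell(2,3) ab: {S}
  cell(3,4) ba: ∅
  cell(4,5) ab: {S}
  cell(5,6) ba: ∅
  cell(0,2) aba: ∅
  cell(1,3) bab: ∅
  cell(2,4) aba: ∅
  cell(3,5) bab: ∅
  cell(4,6) aba: ∅
  cell(0,3) abab: ∅
  cell(1,4) baba: ∅
  cell(2,5) abab: ∅
  cell(3,6) baba: ∅
  cell(0,4) ababa: ∅
  cell(1,5) babab: ∅
  cell(2,6) ababa: ∅
  cell(0,5) ababab: ∅
  cell(1,6) bababa: ∅
  cell(0,6) abababa: ∅

S ∉ T[0,6] ⇒ NO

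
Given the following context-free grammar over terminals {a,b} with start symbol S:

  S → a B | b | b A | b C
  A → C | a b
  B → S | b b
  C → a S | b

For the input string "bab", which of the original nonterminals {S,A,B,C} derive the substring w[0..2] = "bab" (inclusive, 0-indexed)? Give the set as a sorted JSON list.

CNF form of G:
  S -> T0 B | T1 A | T1 C | b
  A -> T0 S | T0 T1 | b
  B -> T0 B | T1 A | T1 C | T1 T1 | b
  C -> T0 S | b
  T0 -> a
  T1 -> b

Fill CYK table bottom-up (cells [i..j] with 0 ≤ i ≤ j ≤ 2 only):
  T[0,0] 'b' = {A,B,C,S,T1}  orig:{A,B,C,S}
  T[1,1] 'a' = {T0}  orig:{}
  T[2,2] 'b' = {A,B,C,S,T1}  orig:{A,B,C,S}
  T[0,1] 'ba' = ∅
  T[1,2] 'ab' = {A,B,C,S}
  T[0,2] 'bab' = {B,S}

Original NTs in T[0,2] deriving "bab": ["B", "S"]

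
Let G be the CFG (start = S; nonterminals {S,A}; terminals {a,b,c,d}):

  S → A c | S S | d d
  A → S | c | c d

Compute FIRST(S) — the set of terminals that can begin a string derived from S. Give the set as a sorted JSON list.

Compute FIRST by fixpoint:
iter 1:
  A via A→c: +{c}
  S via S→A c: +{c}
  S via S→d d: +{d}
  FIRST[S]={c,d}  FIRST[A]={c}
iter 2:
  A via A→S: +{d}
  FIRST[S]={c,d}  FIRST[A]={c,d}
iter 3: done
  FIRST[S]={c,d}  FIRST[A]={c,d}

FIRST(S) = ["c", "d"]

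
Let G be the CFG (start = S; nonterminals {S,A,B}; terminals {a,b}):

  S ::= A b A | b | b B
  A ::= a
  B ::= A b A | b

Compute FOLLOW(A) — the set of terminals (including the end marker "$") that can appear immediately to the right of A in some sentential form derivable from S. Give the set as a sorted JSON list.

FIRST iteration:
[1]
  A via A→a: +{a}
  B via B→A b A: +{a}
  B via B→b: +{b}
  S via S→A b A: +{a}
  S via S→b: +{b}
  FIRST(S)={a,b}  FIRST(A)={a}  FIRST(B)={a,b}
[2] (no change)
  FIRST(S)={a,b}  FIRST(A)={a}  FIRST(B)={a,b}

Compute FOLLOW by fixpoint:
FOLLOW(S) := {$}
[1]
  B→A b A: FOLLOW(A) ⊇ FIRST(b) = {b}; new: +{b}
  S→A b A: FOLLOW(A) ⊇ FOLLOW(S) ⊇ {$}; new: +{$}
  S→b B: FOLLOW(B) ⊇ FOLLOW(S) ⊇ {$}; new: +{$}
  FOLLOW(S)={$}  FOLLOW(A)={$,b}  FOLLOW(B)={$}
[2] (stable)
  FOLLOW(S)={$}  FOLLOW(A)={$,b}  FOLLOW(B)={$}

FOLLOW(A) = ["$", "b"]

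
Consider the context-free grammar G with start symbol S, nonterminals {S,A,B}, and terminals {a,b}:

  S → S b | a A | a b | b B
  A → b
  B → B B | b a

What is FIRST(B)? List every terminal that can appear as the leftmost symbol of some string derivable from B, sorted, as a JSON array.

Compute FIRST by fixpoint:
[1]
  A via A→b: +{b}
  B via B→b a: +{b}
  S via S→a A: +{a}
  S via S→b B: +{b}
  S: {a,b}  A: {b}  B: {b}
[2] (stable)
  S: {a,b}  A: {b}  B: {b}

FIRST(B) = ["b"]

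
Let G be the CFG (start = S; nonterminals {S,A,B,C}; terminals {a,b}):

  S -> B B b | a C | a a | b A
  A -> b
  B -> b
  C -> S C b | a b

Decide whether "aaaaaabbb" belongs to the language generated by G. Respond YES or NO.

Convert to CNF:
  S -> B X3 | T0 A | T1 C | T1 T1
  A -> b
  B -> b
  C -> S X2 | T1 T0
  T0 -> b
  T1 -> a
  X2 -> C T0
  X3 -> B T0

CYK fill:
  cell(0,0) a: {T1}  orig:{}
  cell(1,1) a: {T1}  orig:{}
  cell(2,2) a: {T1}  orig:{}
  cell(3,3) a: {T1}  orig:{}
  cell(4,4) a: {T1}  orig:{}
  cell(5,5) a: {T1}  orig:{}
  cell(6,6) b: {A,B,T0}  orig:{A,B}
  cell(7,7) b: {A,B,T0}  orig:{A,B}
  cell(8,8) b: {A,B,T0}  orig:{A,B}
  cell(0,1) aa: {S}
  cell(1,2) aa: {S}
  cell(2,3) aa: {S}
  cell(3,4) aa: {S}
  cell(4,5) aa: {S}
  cell(5,6) ab: {C}
  cell(6,7) bb: {S,X3}  orig:{S}
  cell(7,8) bb: {S,X3}  orig:{S}
  cell(0,2) aaa: ∅
  cell(1,3) aaa: ∅
  cell(2,4) aaa: ∅
  cell(3,5) aaa: ∅
  cell(4,6) aab: {S}
  cell(5,7) abb: {X2}  orig:{}
  cell(6,8) bbb: {S}
  cell(0,3) aaaa: ∅
  cell(1,4) aaaa: ∅
  cell(2,5) aaaa: ∅
  cell(3,6) aaab: ∅
  cell(4,7) aabb: ∅
  cell(5,8) abbb: ∅
  cell(0,4) aaaaa: ∅
  cell(1,5) aaaaa: ∅
  cell(2,6) aaaab: ∅
  cell(3,7) aaabb: {C}
  cell(4,8) aabbb: ∅
  cell(0,5) aaaaaa: ∅
  cell(1,6) aaaaab: ∅
  cell(2,7) aaaabb: {S}
  cell(3,8) aaabbb: {X2}  orig:{}
  cell(0,6) aaaaaab: ∅
  cell(1,7) aaaaabb: ∅
  cell(2,8) aaaabbb: ∅
  cell(0,7) aaaaaabb: ∅
  cell(1,8) aaaaabbb: {C}
  cell(0,8) aaaaaabbb: {S}

S ∈ T[0,8] ⇒ YES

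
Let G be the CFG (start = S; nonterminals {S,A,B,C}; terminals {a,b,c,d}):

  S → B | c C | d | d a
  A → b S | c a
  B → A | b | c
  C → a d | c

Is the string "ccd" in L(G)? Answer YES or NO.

CNF form of G:
  S -> T0 S | T1 C | T1 T2 | T3 T2 | b | c | d
  A -> T0 S | T1 T2
  B -> T0 S | T1 T2 | b | c
  C -> T2 T3 | c
  T0 -> b
  T1 -> c
  T2 -> a
  T3 -> d

CYK table (by increasing span):
  [0..0]={B,C,S,T1}  "c"  orig:{B,C,S}
  [1..1]={B,C,S,T1}  "c"  orig:{B,C,S}
  [2..2]={S,T3}  "d"  orig:{S}
  [0..1]={S}  "cc"
  [1..2]=∅  "cd"
  [0..2]=∅  "ccd"

S ∉ T[0,2] ⇒ NO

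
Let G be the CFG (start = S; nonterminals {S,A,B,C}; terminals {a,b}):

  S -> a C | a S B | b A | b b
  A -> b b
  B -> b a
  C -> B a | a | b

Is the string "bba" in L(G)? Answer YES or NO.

CNF form of G:
  S -> T0 A | T0 T0 | T1 C | T1 X2
  A -> T0 T0
  B -> T0 T1
  C -> B T1 | a | b
  T0 -> b
  T1 -> a
  X2 -> S B

CYK fill:
  T[0,0] 'b' = {C,T0}  orig:{C}
  T[1,1] 'b' = {C,T0}  orig:{C}
  T[2,2] 'a' = {C,T1}  orig:{C}
  T[0,1] 'bb' = {A,S}
  T[1,2] 'ba' = {B}
  T[0,2] 'bba' = ∅

S ∉ T[0,2] ⇒ NO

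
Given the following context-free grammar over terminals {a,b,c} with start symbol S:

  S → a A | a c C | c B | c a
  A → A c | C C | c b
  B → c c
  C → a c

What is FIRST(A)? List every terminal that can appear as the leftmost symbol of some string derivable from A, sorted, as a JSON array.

FIRST iteration:
pass 1:
  A via A→c b: +{c}
  B via B→c c: +{c}
  C via C→a c: +{a}
  S via S→a A: +{a}
  S via S→c B: +{c}
  FIRST[S]={a,c}  FIRST[A]={c}  FIRST[B]={c}  FIRST[C]={a}
pass 2:
  A via A→C C: +{a}
  FIRST[S]={a,c}  FIRST[A]={a,c}  FIRST[B]={c}  FIRST[C]={a}
pass 3: (stable)
  FIRST[S]={a,c}  FIRST[A]={a,c}  FIRST[B]={c}  FIRST[C]={a}

FIRST(A) = ["a", "c"]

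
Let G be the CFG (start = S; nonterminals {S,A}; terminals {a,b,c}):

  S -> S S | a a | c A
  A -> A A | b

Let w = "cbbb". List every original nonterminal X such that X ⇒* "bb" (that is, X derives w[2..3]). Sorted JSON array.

CNF form of G:
  S -> S S | T0 T0 | T1 A
  A -> A A | b
  T0 -> a
  T1 -> c

Fill CYK table bottom-up, restricted to cells inside w[2..3]:
  cell(2,2) b: {A}
  cell(3,3) b: {A}
  cell(2,3) bb: {A}

Original NTs in T[2,3] deriving "bb": ["A"]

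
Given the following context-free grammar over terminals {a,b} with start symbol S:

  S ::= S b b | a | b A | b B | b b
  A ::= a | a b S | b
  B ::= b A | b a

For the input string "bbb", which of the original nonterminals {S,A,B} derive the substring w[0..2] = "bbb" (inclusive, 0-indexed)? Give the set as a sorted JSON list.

CNF form of G:
  S -> S X3 | T1 A | T1 B | T1 T1 | a
  A -> T0 X2 | a | b
  B -> T1 A | T1 T0
  T0 -> a
  T1 -> b
  X2 -> T1 S
  X3 -> T1 T1

CYK fill (cells [i..j] with 0 ≤ i ≤ j ≤ 2 only):
  T[0,0] 'b' = {A,T1}  orig:{A}
  T[1,1] 'b' = {A,T1}  orig:{A}
  T[2,2] 'b' = {A,T1}  orig:{A}
  T[0,1] 'bb' = {B,S,X3}  orig:{B,S}
  T[1,2] 'bb' = {B,S,X3}  orig:{B,S}
  T[0,2] 'bbb' = {S,X2}  orig:{S}

Original NTs in T[0,2] deriving "bbb": ["S"]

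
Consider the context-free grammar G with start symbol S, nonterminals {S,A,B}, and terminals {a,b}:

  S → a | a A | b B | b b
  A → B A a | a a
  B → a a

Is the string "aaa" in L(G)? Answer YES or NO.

Convert to CNF:
  S -> T0 A | T1 B | T1 T1 | a
  A -> B X2 | T0 T0
  B -> T0 T0
  T0 -> a
  T1 -> b
  X2 -> A T0

CYK fill:
  cell(0,0) a: {S,T0}  orig:{S}
  cell(1,1) a: {S,T0}  orig:{S}
  cell(2,2) a: {S,T0}  orig:{S}
  cell(0,1) aa: {A,B}
  cell(1,2) aa: {A,B}
  cell(0,2) aaa: {S,X2}  orig:{S}

S ∈ T[0,2] ⇒ YES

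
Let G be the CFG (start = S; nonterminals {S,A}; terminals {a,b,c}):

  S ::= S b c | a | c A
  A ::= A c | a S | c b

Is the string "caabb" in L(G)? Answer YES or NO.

Convert to CNF:
  S -> S X3 | T0 A | a
  A -> A T0 | T0 T2 | T1 S
  T0 -> c
  T1 -> a
  T2 -> b
  X3 -> T2 T0

Fill CYK table bottom-up:
  T[0,0] 'c' = {T0}  orig:{}
  T[1,1] 'a' = {S,T1}  orig:{S}
  T[2,2] 'a' = {S,T1}  orig:{S}
  T[3,3] 'b' = {T2}  orig:{}
  T[4,4] 'b' = {T2}  orig:{}
  T[0,1] 'ca' = ∅
  T[1,2] 'aa' = {A}
  T[2,3] 'ab' = ∅
  T[3,4] 'bb' = ∅
  T[0,2] 'caa' = {S}
  T[1,3] 'aab' = ∅
  T[2,4] 'abb' = ∅
  T[0,3] 'caab' = ∅
  T[1,4] 'aabb' = ∅
  T[0,4] 'caabb' = ∅

S ∉ T[0,4] ⇒ NO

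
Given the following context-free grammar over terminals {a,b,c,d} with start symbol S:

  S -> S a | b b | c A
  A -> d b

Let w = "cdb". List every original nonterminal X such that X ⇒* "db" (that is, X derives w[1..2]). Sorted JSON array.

Convert to CNF:
  S -> S T2 | T1 T1 | T3 A
  A -> T0 T1
  T0 -> d
  T1 -> b
  T2 -> a
  T3 -> c

CYK fill, restricted to cells inside w[1..2]:
  [1..1]={T0}  "d"  orig:{}
  [2..2]={T1}  "b"  orig:{}
  [1..2]={A}  "db"

Original NTs in T[1,2] deriving "db": ["A"]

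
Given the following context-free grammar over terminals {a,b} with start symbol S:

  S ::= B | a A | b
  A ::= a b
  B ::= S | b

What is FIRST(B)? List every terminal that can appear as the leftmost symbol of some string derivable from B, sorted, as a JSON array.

FIRST iteration:
pass 1:
  A via A→a b: +{a}
  B via B→b: +{b}
  S via S→B: +{b}
  S via S→a A: +{a}
  FIRST[S]={a,b}  FIRST[A]={a}  FIRST[B]={b}
pass 2:
  B via B→S: +{a}
  FIRST[S]={a,b}  FIRST[A]={a}  FIRST[B]={a,b}
pass 3: (no change)
  FIRST[S]={a,b}  FIRST[A]={a}  FIRST[B]={a,b}

FIRST(B) = ["a", "b"]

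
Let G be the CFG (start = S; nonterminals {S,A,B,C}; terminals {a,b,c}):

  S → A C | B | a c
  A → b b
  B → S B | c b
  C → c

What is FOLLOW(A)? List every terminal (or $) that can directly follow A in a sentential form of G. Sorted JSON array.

Compute FIRST by fixpoint:
pass 1:
  A via A→b b: +{b}
  B via B→c b: +{c}
  C via C→c: +{c}
  S via S→A C: +{b}
  S via S→B: +{c}
  S via S→a c: +{a}
  S: {a,b,c}  A: {b}  B: {c}  C: {c}
pass 2:
  B via B→S B: +{a,b}
  S: {a,b,c}  A: {b}  B: {a,b,c}  C: {c}
pass 3: done
  S: {a,b,c}  A: {b}  B: {a,b,c}  C: {c}

FOLLOW iteration:
seed FOLLOW(S) with $
pass 1:
  B→S B: FOLLOW(S) ⊇ FIRST(B) = {a,b,c}; new: +{a,b,c}
  S→A C: FOLLOW(A) ⊇ FIRST(C) = {c}; new: +{c}
  S→A C: FOLLOW(C) ⊇ FOLLOW(S) ⊇ {$,a,b,c}; new: +{$,a,b,c}
  S→B: FOLLOW(B) ⊇ FOLLOW(S) ⊇ {$,a,b,c}; new: +{$,a,b,c}
  S: {$,a,b,c}  A: {c}  B: {$,a,b,c}  C: {$,a,b,c}
pass 2: (stable)
  S: {$,a,b,c}  A: {c}  B: {$,a,b,c}  C: {$,a,b,c}

FOLLOW(A) = ["c"]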